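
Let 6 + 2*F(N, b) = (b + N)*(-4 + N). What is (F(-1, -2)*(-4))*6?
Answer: -108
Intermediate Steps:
F(N, b) = -3 + (-4 + N)*(N + b)/2 (F(N, b) = -3 + ((b + N)*(-4 + N))/2 = -3 + ((N + b)*(-4 + N))/2 = -3 + ((-4 + N)*(N + b))/2 = -3 + (-4 + N)*(N + b)/2)
(F(-1, -2)*(-4))*6 = ((-3 + (½)*(-1)² - 2*(-1) - 2*(-2) + (½)*(-1)*(-2))*(-4))*6 = ((-3 + (½)*1 + 2 + 4 + 1)*(-4))*6 = ((-3 + ½ + 2 + 4 + 1)*(-4))*6 = ((9/2)*(-4))*6 = -18*6 = -108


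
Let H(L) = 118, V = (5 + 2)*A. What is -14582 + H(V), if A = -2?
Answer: -14464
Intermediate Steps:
V = -14 (V = (5 + 2)*(-2) = 7*(-2) = -14)
-14582 + H(V) = -14582 + 118 = -14464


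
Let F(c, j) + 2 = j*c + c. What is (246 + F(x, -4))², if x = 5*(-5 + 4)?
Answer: 67081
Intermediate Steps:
x = -5 (x = 5*(-1) = -5)
F(c, j) = -2 + c + c*j (F(c, j) = -2 + (j*c + c) = -2 + (c*j + c) = -2 + (c + c*j) = -2 + c + c*j)
(246 + F(x, -4))² = (246 + (-2 - 5 - 5*(-4)))² = (246 + (-2 - 5 + 20))² = (246 + 13)² = 259² = 67081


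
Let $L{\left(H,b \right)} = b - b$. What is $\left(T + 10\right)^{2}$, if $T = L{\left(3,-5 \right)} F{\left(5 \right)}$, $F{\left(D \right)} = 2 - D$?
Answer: $100$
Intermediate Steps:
$L{\left(H,b \right)} = 0$
$T = 0$ ($T = 0 \left(2 - 5\right) = 0 \left(-3\right) = 0$)
$\left(T + 10\right)^{2} = \left(0 + 10\right)^{2} = 10^{2} = 100$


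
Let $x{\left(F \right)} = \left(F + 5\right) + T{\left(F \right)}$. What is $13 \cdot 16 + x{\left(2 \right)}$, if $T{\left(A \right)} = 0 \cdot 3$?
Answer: $215$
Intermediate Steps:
$T{\left(A \right)} = 0$
$x{\left(F \right)} = 5 + F$ ($x{\left(F \right)} = \left(F + 5\right) + 0 = \left(5 + F\right) + 0 = 5 + F$)
$13 \cdot 16 + x{\left(2 \right)} = 13 \cdot 16 + \left(5 + 2\right) = 208 + 7 = 215$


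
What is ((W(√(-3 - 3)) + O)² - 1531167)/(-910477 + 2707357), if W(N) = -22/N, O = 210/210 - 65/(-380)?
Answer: -5306687161/6227267328 + 979*I*√6/204844320 ≈ -0.85217 + 1.1707e-5*I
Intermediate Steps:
O = 89/76 (O = 210*(1/210) - 65*(-1/380) = 1 + 13/76 = 89/76 ≈ 1.1711)
((W(√(-3 - 3)) + O)² - 1531167)/(-910477 + 2707357) = ((-22/√(-3 - 3) + 89/76)² - 1531167)/(-910477 + 2707357) = ((-22*(-I*√6/6) + 89/76)² - 1531167)/1796880 = ((-22*(-I*√6/6) + 89/76)² - 1531167)*(1/1796880) = ((-(-11)*I*√6/3 + 89/76)² - 1531167)*(1/1796880) = ((11*I*√6/3 + 89/76)² - 1531167)*(1/1796880) = ((89/76 + 11*I*√6/3)² - 1531167)*(1/1796880) = (-1531167 + (89/76 + 11*I*√6/3)²)*(1/1796880) = -510389/598960 + (89/76 + 11*I*√6/3)²/1796880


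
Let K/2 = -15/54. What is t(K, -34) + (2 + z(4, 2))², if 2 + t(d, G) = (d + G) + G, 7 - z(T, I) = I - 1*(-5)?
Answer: -599/9 ≈ -66.556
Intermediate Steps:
z(T, I) = 2 - I (z(T, I) = 7 - (I - 1*(-5)) = 7 - (I + 5) = 7 - (5 + I) = 7 + (-5 - I) = 2 - I)
K = -5/9 (K = 2*(-15/54) = 2*(-15*1/54) = 2*(-5/18) = -5/9 ≈ -0.55556)
t(d, G) = -2 + d + 2*G (t(d, G) = -2 + ((d + G) + G) = -2 + ((G + d) + G) = -2 + (d + 2*G) = -2 + d + 2*G)
t(K, -34) + (2 + z(4, 2))² = (-2 - 5/9 + 2*(-34)) + (2 + (2 - 1*2))² = (-2 - 5/9 - 68) + (2 + (2 - 2))² = -635/9 + (2 + 0)² = -635/9 + 2² = -635/9 + 4 = -599/9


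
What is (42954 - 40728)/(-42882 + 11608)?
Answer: -1113/15637 ≈ -0.071177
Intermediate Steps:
(42954 - 40728)/(-42882 + 11608) = 2226/(-31274) = 2226*(-1/31274) = -1113/15637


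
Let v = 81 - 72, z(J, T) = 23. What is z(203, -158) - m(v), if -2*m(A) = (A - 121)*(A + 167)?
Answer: -9833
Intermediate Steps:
v = 9
m(A) = -(-121 + A)*(167 + A)/2 (m(A) = -(A - 121)*(A + 167)/2 = -(-121 + A)*(167 + A)/2)
z(203, -158) - m(v) = 23 - (20207/2 - 23*9 - 1/2*9**2) = 23 - (20207/2 - 207 - 1/2*81) = 23 - (20207/2 - 207 - 81/2) = 23 - 1*9856 = 23 - 9856 = -9833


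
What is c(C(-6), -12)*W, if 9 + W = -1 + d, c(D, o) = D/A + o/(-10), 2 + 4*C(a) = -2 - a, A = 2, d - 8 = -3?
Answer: -29/4 ≈ -7.2500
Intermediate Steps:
d = 5 (d = 8 - 3 = 5)
C(a) = -1 - a/4 (C(a) = -½ + (-2 - a)/4 = -½ + (-½ - a/4) = -1 - a/4)
c(D, o) = D/2 - o/10 (c(D, o) = D/2 + o/(-10) = D*(½) + o*(-⅒) = D/2 - o/10)
W = -5 (W = -9 + (-1 + 5) = -9 + 4 = -5)
c(C(-6), -12)*W = ((-1 - ¼*(-6))/2 - ⅒*(-12))*(-5) = ((-1 + 3/2)/2 + 6/5)*(-5) = ((½)*(½) + 6/5)*(-5) = (¼ + 6/5)*(-5) = (29/20)*(-5) = -29/4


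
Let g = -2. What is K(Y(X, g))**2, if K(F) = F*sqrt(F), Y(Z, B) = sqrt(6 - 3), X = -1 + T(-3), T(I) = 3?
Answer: 3*sqrt(3) ≈ 5.1962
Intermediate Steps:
X = 2 (X = -1 + 3 = 2)
Y(Z, B) = sqrt(3)
K(F) = F**(3/2)
K(Y(X, g))**2 = ((sqrt(3))**(3/2))**2 = (3**(3/4))**2 = 3*sqrt(3)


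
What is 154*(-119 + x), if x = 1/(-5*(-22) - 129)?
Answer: -348348/19 ≈ -18334.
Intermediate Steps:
x = -1/19 (x = 1/(110 - 129) = 1/(-19) = -1/19 ≈ -0.052632)
154*(-119 + x) = 154*(-119 - 1/19) = 154*(-2262/19) = -348348/19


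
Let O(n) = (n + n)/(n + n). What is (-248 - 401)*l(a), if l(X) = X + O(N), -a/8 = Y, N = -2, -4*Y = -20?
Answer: 25311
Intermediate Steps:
Y = 5 (Y = -¼*(-20) = 5)
a = -40 (a = -8*5 = -40)
O(n) = 1 (O(n) = (2*n)/((2*n)) = (2*n)*(1/(2*n)) = 1)
l(X) = 1 + X (l(X) = X + 1 = 1 + X)
(-248 - 401)*l(a) = (-248 - 401)*(1 - 40) = -649*(-39) = 25311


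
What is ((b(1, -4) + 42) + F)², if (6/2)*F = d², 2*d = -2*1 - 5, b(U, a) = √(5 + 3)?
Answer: 306961/144 + 553*√2/3 ≈ 2392.4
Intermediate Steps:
b(U, a) = 2*√2 (b(U, a) = √8 = 2*√2)
d = -7/2 (d = (-2*1 - 5)/2 = (-2 - 5)/2 = (½)*(-7) = -7/2 ≈ -3.5000)
F = 49/12 (F = (-7/2)²/3 = (⅓)*(49/4) = 49/12 ≈ 4.0833)
((b(1, -4) + 42) + F)² = ((2*√2 + 42) + 49/12)² = ((42 + 2*√2) + 49/12)² = (553/12 + 2*√2)²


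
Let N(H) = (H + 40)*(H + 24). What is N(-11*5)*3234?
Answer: 1503810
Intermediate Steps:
N(H) = (24 + H)*(40 + H) (N(H) = (40 + H)*(24 + H) = (24 + H)*(40 + H))
N(-11*5)*3234 = (960 + (-11*5)**2 + 64*(-11*5))*3234 = (960 + (-55)**2 + 64*(-55))*3234 = (960 + 3025 - 3520)*3234 = 465*3234 = 1503810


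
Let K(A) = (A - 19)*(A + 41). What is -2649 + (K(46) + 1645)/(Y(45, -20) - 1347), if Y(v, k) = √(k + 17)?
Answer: -801959551/302402 - 1997*I*√3/907206 ≈ -2652.0 - 0.0038127*I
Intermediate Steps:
K(A) = (-19 + A)*(41 + A)
Y(v, k) = √(17 + k)
-2649 + (K(46) + 1645)/(Y(45, -20) - 1347) = -2649 + ((-779 + 46² + 22*46) + 1645)/(√(17 - 20) - 1347) = -2649 + ((-779 + 2116 + 1012) + 1645)/(√(-3) - 1347) = -2649 + (2349 + 1645)/(I*√3 - 1347) = -2649 + 3994/(-1347 + I*√3)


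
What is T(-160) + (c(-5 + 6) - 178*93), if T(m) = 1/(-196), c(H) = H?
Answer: -3244389/196 ≈ -16553.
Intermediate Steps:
T(m) = -1/196
T(-160) + (c(-5 + 6) - 178*93) = -1/196 + ((-5 + 6) - 178*93) = -1/196 + (1 - 16554) = -1/196 - 16553 = -3244389/196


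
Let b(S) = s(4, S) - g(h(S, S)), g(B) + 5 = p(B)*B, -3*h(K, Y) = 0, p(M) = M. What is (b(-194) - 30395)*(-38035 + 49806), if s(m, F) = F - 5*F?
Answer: -348586394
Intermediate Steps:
s(m, F) = -4*F
h(K, Y) = 0 (h(K, Y) = -⅓*0 = 0)
g(B) = -5 + B² (g(B) = -5 + B*B = -5 + B²)
b(S) = 5 - 4*S (b(S) = -4*S - (-5 + 0²) = -4*S - (-5 + 0) = -4*S - 1*(-5) = -4*S + 5 = 5 - 4*S)
(b(-194) - 30395)*(-38035 + 49806) = ((5 - 4*(-194)) - 30395)*(-38035 + 49806) = ((5 + 776) - 30395)*11771 = (781 - 30395)*11771 = -29614*11771 = -348586394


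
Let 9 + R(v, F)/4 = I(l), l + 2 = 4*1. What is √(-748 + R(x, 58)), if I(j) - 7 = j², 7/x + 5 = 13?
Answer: 2*I*√185 ≈ 27.203*I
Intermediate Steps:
x = 7/8 (x = 7/(-5 + 13) = 7/8 ≈ 0.87500)
l = 2 (l = -2 + 4*1 = -2 + 4 = 2)
I(j) = 7 + j²
R(v, F) = 8 (R(v, F) = -36 + 4*(7 + 2²) = -36 + 4*(7 + 4) = -36 + 4*11 = -36 + 44 = 8)
√(-748 + R(x, 58)) = √(-748 + 8) = √(-740) = 2*I*√185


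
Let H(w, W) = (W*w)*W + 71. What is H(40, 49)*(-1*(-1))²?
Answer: 96111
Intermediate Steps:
H(w, W) = 71 + w*W² (H(w, W) = w*W² + 71 = 71 + w*W²)
H(40, 49)*(-1*(-1))² = (71 + 40*49²)*(-1*(-1))² = (71 + 40*2401)*1² = (71 + 96040)*1 = 96111*1 = 96111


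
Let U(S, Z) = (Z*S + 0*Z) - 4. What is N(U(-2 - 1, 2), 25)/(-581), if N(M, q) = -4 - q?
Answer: 29/581 ≈ 0.049914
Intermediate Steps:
U(S, Z) = -4 + S*Z (U(S, Z) = (S*Z + 0) - 4 = S*Z - 4 = -4 + S*Z)
N(U(-2 - 1, 2), 25)/(-581) = (-4 - 1*25)/(-581) = (-4 - 25)*(-1/581) = -29*(-1/581) = 29/581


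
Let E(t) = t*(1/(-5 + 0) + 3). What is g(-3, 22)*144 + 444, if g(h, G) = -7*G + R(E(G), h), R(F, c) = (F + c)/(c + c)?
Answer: -115692/5 ≈ -23138.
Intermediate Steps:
E(t) = 14*t/5 (E(t) = t*(1/(-5) + 3) = t*(-⅕ + 3) = t*(14/5) = 14*t/5)
R(F, c) = (F + c)/(2*c) (R(F, c) = (F + c)/((2*c)) = (F + c)*(1/(2*c)) = (F + c)/(2*c))
g(h, G) = -7*G + (h + 14*G/5)/(2*h) (g(h, G) = -7*G + (14*G/5 + h)/(2*h) = -7*G + (h + 14*G/5)/(2*h))
g(-3, 22)*144 + 444 = (½ - 7*22 + (7/5)*22/(-3))*144 + 444 = (½ - 154 + (7/5)*22*(-⅓))*144 + 444 = (½ - 154 - 154/15)*144 + 444 = -4913/30*144 + 444 = -117912/5 + 444 = -115692/5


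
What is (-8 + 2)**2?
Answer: 36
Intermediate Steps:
(-8 + 2)**2 = (-6)**2 = 36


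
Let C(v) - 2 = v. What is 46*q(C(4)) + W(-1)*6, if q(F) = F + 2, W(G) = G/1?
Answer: 362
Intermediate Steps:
C(v) = 2 + v
W(G) = G (W(G) = G*1 = G)
q(F) = 2 + F
46*q(C(4)) + W(-1)*6 = 46*(2 + (2 + 4)) - 1*6 = 46*(2 + 6) - 6 = 46*8 - 6 = 368 - 6 = 362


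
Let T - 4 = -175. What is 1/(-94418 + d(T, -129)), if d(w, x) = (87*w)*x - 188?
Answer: 1/1824527 ≈ 5.4809e-7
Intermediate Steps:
T = -171 (T = 4 - 175 = -171)
d(w, x) = -188 + 87*w*x (d(w, x) = 87*w*x - 188 = -188 + 87*w*x)
1/(-94418 + d(T, -129)) = 1/(-94418 + (-188 + 87*(-171)*(-129))) = 1/(-94418 + (-188 + 1919133)) = 1/(-94418 + 1918945) = 1/1824527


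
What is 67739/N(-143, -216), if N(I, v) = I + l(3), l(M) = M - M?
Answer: -67739/143 ≈ -473.70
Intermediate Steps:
l(M) = 0
N(I, v) = I (N(I, v) = I + 0 = I)
67739/N(-143, -216) = 67739/(-143) = 67739*(-1/143) = -67739/143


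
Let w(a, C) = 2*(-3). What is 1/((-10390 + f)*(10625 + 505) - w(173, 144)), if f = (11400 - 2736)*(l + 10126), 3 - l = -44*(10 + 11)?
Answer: 1/1065728686266 ≈ 9.3833e-13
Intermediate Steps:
l = 927 (l = 3 - (-44)*(10 + 11) = 3 - (-44)*21 = 3 - 1*(-924) = 3 + 924 = 927)
f = 95763192 (f = (11400 - 2736)*(927 + 10126) = 8664*11053 = 95763192)
w(a, C) = -6
1/((-10390 + f)*(10625 + 505) - w(173, 144)) = 1/((-10390 + 95763192)*(10625 + 505) - 1*(-6)) = 1/(95752802*11130 + 6) = 1/(1065728686260 + 6) = 1/1065728686266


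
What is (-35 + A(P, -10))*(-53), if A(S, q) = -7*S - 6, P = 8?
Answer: 5141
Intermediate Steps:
A(S, q) = -6 - 7*S
(-35 + A(P, -10))*(-53) = (-35 + (-6 - 7*8))*(-53) = (-35 + (-6 - 56))*(-53) = (-35 - 62)*(-53) = -97*(-53) = 5141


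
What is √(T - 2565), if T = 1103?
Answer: I*√1462 ≈ 38.236*I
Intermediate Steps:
√(T - 2565) = √(1103 - 2565) = √(-1462) = I*√1462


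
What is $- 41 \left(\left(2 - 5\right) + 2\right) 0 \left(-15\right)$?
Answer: $0$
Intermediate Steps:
$- 41 \left(\left(2 - 5\right) + 2\right) 0 \left(-15\right) = - 41 \left(-3 + 2\right) 0 \left(-15\right) = - 41 \left(\left(-1\right) 0\right) \left(-15\right) = \left(-41\right) 0 \left(-15\right) = 0 \left(-15\right) = 0$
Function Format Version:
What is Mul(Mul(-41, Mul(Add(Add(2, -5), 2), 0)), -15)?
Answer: 0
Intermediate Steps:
Mul(Mul(-41, Mul(Add(Add(2, -5), 2), 0)), -15) = Mul(Mul(-41, Mul(Add(-3, 2), 0)), -15) = Mul(Mul(-41, Mul(-1, 0)), -15) = Mul(Mul(-41, 0), -15) = Mul(0, -15) = 0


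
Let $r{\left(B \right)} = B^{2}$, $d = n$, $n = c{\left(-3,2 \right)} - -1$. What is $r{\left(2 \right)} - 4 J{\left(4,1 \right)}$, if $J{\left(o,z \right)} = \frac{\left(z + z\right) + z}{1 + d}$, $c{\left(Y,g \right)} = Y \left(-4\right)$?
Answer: $\frac{22}{7} \approx 3.1429$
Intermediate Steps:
$c{\left(Y,g \right)} = - 4 Y$
$n = 13$ ($n = \left(-4\right) \left(-3\right) - -1 = 12 + 1 = 13$)
$d = 13$
$J{\left(o,z \right)} = \frac{3 z}{14}$ ($J{\left(o,z \right)} = \frac{\left(z + z\right) + z}{1 + 13} = \frac{2 z + z}{14} = 3 z \frac{1}{14} = \frac{3 z}{14}$)
$r{\left(2 \right)} - 4 J{\left(4,1 \right)} = 2^{2} - 4 \cdot \frac{3}{14} \cdot 1 = 4 - \frac{6}{7} = \frac{22}{7}$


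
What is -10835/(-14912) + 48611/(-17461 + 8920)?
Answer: -632345497/127363392 ≈ -4.9649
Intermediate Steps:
-10835/(-14912) + 48611/(-17461 + 8920) = -10835*(-1/14912) + 48611/(-8541) = 10835/14912 + 48611*(-1/8541) = 10835/14912 - 48611/8541 = -632345497/127363392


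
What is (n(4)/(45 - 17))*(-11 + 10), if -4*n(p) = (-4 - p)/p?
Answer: -1/56 ≈ -0.017857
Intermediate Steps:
n(p) = -(-4 - p)/(4*p)
(n(4)/(45 - 17))*(-11 + 10) = (((¼)*(4 + 4)/4)/(45 - 17))*(-11 + 10) = (((¼)*(¼)*8)/28)*(-1) = ((½)*(1/28))*(-1) = (1/56)*(-1) = -1/56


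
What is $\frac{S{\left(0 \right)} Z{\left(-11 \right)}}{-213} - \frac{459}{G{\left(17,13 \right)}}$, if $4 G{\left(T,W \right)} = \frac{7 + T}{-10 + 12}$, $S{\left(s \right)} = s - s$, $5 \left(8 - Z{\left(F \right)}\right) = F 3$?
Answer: $-153$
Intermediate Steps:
$Z{\left(F \right)} = 8 - \frac{3 F}{5}$ ($Z{\left(F \right)} = 8 - \frac{F 3}{5} = 8 - \frac{3 F}{5}$)
$S{\left(s \right)} = 0$
$G{\left(T,W \right)} = \frac{7}{8} + \frac{T}{8}$ ($G{\left(T,W \right)} = \frac{\left(7 + T\right) \frac{1}{-10 + 12}}{4} = \frac{\left(7 + T\right) \frac{1}{2}}{4} = \frac{\frac{7}{2} + \frac{T}{2}}{4} = \frac{7}{8} + \frac{T}{8}$)
$\frac{S{\left(0 \right)} Z{\left(-11 \right)}}{-213} - \frac{459}{G{\left(17,13 \right)}} = \frac{0 \left(8 - - \frac{33}{5}\right)}{-213} - \frac{459}{\frac{7}{8} + \frac{1}{8} \cdot 17} = 0 \left(8 + \frac{33}{5}\right) \left(- \frac{1}{213}\right) - \frac{459}{\frac{7}{8} + \frac{17}{8}} = 0 \cdot \frac{73}{5} \left(- \frac{1}{213}\right) - \frac{459}{3} = 0 \left(- \frac{1}{213}\right) - 153 = 0 - 153 = -153$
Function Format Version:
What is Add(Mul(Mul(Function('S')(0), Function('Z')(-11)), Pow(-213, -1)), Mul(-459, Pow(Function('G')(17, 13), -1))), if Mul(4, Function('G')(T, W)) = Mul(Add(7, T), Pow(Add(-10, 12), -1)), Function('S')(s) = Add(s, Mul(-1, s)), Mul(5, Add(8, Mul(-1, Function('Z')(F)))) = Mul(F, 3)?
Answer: -153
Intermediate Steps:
Function('Z')(F) = Add(8, Mul(Rational(-3, 5), F)) (Function('Z')(F) = Add(8, Mul(Rational(-1, 5), Mul(F, 3))) = Add(8, Mul(Rational(-1, 5), Mul(3, F))) = Add(8, Mul(Rational(-3, 5), F)))
Function('S')(s) = 0
Function('G')(T, W) = Add(Rational(7, 8), Mul(Rational(1, 8), T)) (Function('G')(T, W) = Mul(Rational(1, 4), Mul(Add(7, T), Pow(Add(-10, 12), -1))) = Mul(Rational(1, 4), Mul(Add(7, T), Pow(2, -1))) = Mul(Rational(1, 4), Mul(Add(7, T), Rational(1, 2))) = Mul(Rational(1, 4), Add(Rational(7, 2), Mul(Rational(1, 2), T))) = Add(Rational(7, 8), Mul(Rational(1, 8), T)))
Add(Mul(Mul(Function('S')(0), Function('Z')(-11)), Pow(-213, -1)), Mul(-459, Pow(Function('G')(17, 13), -1))) = Add(Mul(Mul(0, Add(8, Mul(Rational(-3, 5), -11))), Pow(-213, -1)), Mul(-459, Pow(Add(Rational(7, 8), Mul(Rational(1, 8), 17)), -1))) = Add(Mul(Mul(0, Add(8, Rational(33, 5))), Rational(-1, 213)), Mul(-459, Pow(Add(Rational(7, 8), Rational(17, 8)), -1))) = Add(Mul(Mul(0, Rational(73, 5)), Rational(-1, 213)), Mul(-459, Pow(3, -1))) = Add(Mul(0, Rational(-1, 213)), Mul(-459, Rational(1, 3))) = Add(0, -153) = -153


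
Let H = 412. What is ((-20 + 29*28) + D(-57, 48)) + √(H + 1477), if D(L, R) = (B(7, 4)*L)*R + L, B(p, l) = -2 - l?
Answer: 17151 + √1889 ≈ 17194.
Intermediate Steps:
D(L, R) = L - 6*L*R (D(L, R) = ((-2 - 1*4)*L)*R + L = ((-2 - 4)*L)*R + L = (-6*L)*R + L = -6*L*R + L = L - 6*L*R)
((-20 + 29*28) + D(-57, 48)) + √(H + 1477) = ((-20 + 29*28) - 57*(1 - 6*48)) + √(412 + 1477) = ((-20 + 812) - 57*(1 - 288)) + √1889 = (792 - 57*(-287)) + √1889 = (792 + 16359) + √1889 = 17151 + √1889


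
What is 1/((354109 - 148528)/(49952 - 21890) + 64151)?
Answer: 9354/600136981 ≈ 1.5586e-5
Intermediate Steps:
1/((354109 - 148528)/(49952 - 21890) + 64151) = 1/(205581/28062 + 64151) = 1/(205581*(1/28062) + 64151) = 1/(68527/9354 + 64151) = 1/(600136981/9354) = 9354/600136981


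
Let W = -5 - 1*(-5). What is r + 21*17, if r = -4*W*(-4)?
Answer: 357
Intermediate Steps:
W = 0 (W = -5 + 5 = 0)
r = 0 (r = -4*0*(-4) = 0*(-4) = 0)
r + 21*17 = 0 + 21*17 = 0 + 357 = 357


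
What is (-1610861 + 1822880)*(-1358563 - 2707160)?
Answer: -862010524737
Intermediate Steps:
(-1610861 + 1822880)*(-1358563 - 2707160) = 212019*(-4065723) = -862010524737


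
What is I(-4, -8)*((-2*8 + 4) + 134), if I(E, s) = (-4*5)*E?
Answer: 9760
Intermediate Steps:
I(E, s) = -20*E
I(-4, -8)*((-2*8 + 4) + 134) = (-20*(-4))*((-2*8 + 4) + 134) = 80*((-16 + 4) + 134) = 80*(-12 + 134) = 80*122 = 9760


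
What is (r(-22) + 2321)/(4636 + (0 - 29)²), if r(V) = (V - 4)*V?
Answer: 2893/5477 ≈ 0.52821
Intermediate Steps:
r(V) = V*(-4 + V) (r(V) = (-4 + V)*V = V*(-4 + V))
(r(-22) + 2321)/(4636 + (0 - 29)²) = (-22*(-4 - 22) + 2321)/(4636 + (0 - 29)²) = (-22*(-26) + 2321)/(4636 + (-29)²) = (572 + 2321)/(4636 + 841) = 2893/5477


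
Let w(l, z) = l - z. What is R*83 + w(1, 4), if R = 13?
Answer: 1076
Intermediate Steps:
R*83 + w(1, 4) = 13*83 + (1 - 1*4) = 1079 + (1 - 4) = 1079 - 3 = 1076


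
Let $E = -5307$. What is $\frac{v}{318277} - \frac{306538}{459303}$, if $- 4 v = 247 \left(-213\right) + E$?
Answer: $- \frac{181827034475}{292371161862} \approx -0.6219$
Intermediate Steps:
$v = \frac{28959}{2}$ ($v = - \frac{247 \left(-213\right) - 5307}{4} = - \frac{-52611 - 5307}{4} = \left(- \frac{1}{4}\right) \left(-57918\right) = \frac{28959}{2} \approx 14480.0$)
$\frac{v}{318277} - \frac{306538}{459303} = \frac{28959}{2 \cdot 318277} - \frac{306538}{459303} = \frac{28959}{2} \cdot \frac{1}{318277} - \frac{306538}{459303} = \frac{28959}{636554} - \frac{306538}{459303} = - \frac{181827034475}{292371161862}$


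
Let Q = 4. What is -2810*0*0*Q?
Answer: 0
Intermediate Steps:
-2810*0*0*Q = -2810*0*0*4 = -0*4 = -2810*0 = 0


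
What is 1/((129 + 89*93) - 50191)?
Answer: -1/41785 ≈ -2.3932e-5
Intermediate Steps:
1/((129 + 89*93) - 50191) = 1/((129 + 8277) - 50191) = 1/(8406 - 50191) = 1/(-41785) = -1/41785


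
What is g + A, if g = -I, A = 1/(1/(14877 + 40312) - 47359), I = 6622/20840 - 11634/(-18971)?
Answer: -48103356235397483/51666969777104700 ≈ -0.93103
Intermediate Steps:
I = 184039261/197677820 (I = 6622*(1/20840) - 11634*(-1/18971) = 3311/10420 + 11634/18971 = 184039261/197677820 ≈ 0.93101)
A = -55189/2613695850 (A = 1/(1/55189 - 47359) = 1/(-2613695850/55189) = -55189/2613695850 ≈ -2.1115e-5)
g = -184039261/197677820 (g = -1*184039261/197677820 = -184039261/197677820 ≈ -0.93101)
g + A = -184039261/197677820 - 55189/2613695850 = -48103356235397483/51666969777104700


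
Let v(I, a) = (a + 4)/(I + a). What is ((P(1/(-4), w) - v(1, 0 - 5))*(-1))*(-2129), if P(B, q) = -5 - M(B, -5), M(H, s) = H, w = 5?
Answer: -10645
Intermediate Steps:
v(I, a) = (4 + a)/(I + a)
P(B, q) = -5 - B
((P(1/(-4), w) - v(1, 0 - 5))*(-1))*(-2129) = (((-5 - 1/(-4)) - (4 + (0 - 5))/(1 + (0 - 5)))*(-1))*(-2129) = (((-5 - 1*(-¼)) - (4 - 5)/(1 - 5))*(-1))*(-2129) = (((-5 + ¼) - (-1)/(-4))*(-1))*(-2129) = ((-19/4 - (-1)*(-1)/4)*(-1))*(-2129) = ((-19/4 - 1*¼)*(-1))*(-2129) = ((-19/4 - ¼)*(-1))*(-2129) = -5*(-1)*(-2129) = 5*(-2129) = -10645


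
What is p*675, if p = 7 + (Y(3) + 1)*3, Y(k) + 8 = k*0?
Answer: -9450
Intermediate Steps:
Y(k) = -8 (Y(k) = -8 + k*0 = -8 + 0 = -8)
p = -14 (p = 7 + (-8 + 1)*3 = 7 - 7*3 = 7 - 21 = -14)
p*675 = -14*675 = -9450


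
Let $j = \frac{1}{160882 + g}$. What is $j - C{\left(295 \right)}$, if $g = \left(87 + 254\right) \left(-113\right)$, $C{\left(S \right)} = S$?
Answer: $- \frac{36092954}{122349} \approx -295.0$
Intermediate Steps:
$g = -38533$ ($g = 341 \left(-113\right) = -38533$)
$j = \frac{1}{122349}$ ($j = \frac{1}{160882 - 38533} = \frac{1}{122349} \approx 8.1733 \cdot 10^{-6}$)
$j - C{\left(295 \right)} = \frac{1}{122349} - 295 = - \frac{36092954}{122349}$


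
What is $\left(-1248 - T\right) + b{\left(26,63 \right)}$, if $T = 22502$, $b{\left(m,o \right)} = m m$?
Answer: $-23074$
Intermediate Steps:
$b{\left(m,o \right)} = m^{2}$
$\left(-1248 - T\right) + b{\left(26,63 \right)} = \left(-1248 - 22502\right) + 26^{2} = \left(-1248 - 22502\right) + 676 = -23750 + 676 = -23074$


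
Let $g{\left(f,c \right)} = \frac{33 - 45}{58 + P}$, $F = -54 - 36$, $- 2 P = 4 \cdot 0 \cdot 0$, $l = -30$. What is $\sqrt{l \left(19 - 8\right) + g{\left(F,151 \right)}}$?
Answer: $\frac{6 i \sqrt{7714}}{29} \approx 18.172 i$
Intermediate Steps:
$P = 0$ ($P = - \frac{4 \cdot 0 \cdot 0}{2} = - \frac{0 \cdot 0}{2} = \left(- \frac{1}{2}\right) 0 = 0$)
$F = -90$
$g{\left(f,c \right)} = - \frac{6}{29}$ ($g{\left(f,c \right)} = \frac{33 - 45}{58 + 0} = - \frac{12}{58} = \left(-12\right) \frac{1}{58} = - \frac{6}{29}$)
$\sqrt{l \left(19 - 8\right) + g{\left(F,151 \right)}} = \sqrt{- 30 \left(19 - 8\right) - \frac{6}{29}} = \sqrt{\left(-30\right) 11 - \frac{6}{29}} = \sqrt{-330 - \frac{6}{29}} = \sqrt{- \frac{9576}{29}} = \frac{6 i \sqrt{7714}}{29}$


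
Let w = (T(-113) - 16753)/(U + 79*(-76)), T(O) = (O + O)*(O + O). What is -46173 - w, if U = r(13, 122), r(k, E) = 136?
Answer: -90302947/1956 ≈ -46167.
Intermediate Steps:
T(O) = 4*O² (T(O) = (2*O)*(2*O) = 4*O²)
U = 136
w = -11441/1956 (w = (4*(-113)² - 16753)/(136 + 79*(-76)) = (4*12769 - 16753)/(136 - 6004) = (51076 - 16753)/(-5868) = 34323*(-1/5868) = -11441/1956 ≈ -5.8492)
-46173 - w = -46173 - 1*(-11441/1956) = -46173 + 11441/1956 = -90302947/1956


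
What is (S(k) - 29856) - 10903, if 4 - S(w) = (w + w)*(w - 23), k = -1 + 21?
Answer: -40635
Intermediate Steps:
k = 20
S(w) = 4 - 2*w*(-23 + w) (S(w) = 4 - (w + w)*(w - 23) = 4 - 2*w*(-23 + w))
(S(k) - 29856) - 10903 = ((4 - 2*20**2 + 46*20) - 29856) - 10903 = ((4 - 2*400 + 920) - 29856) - 10903 = ((4 - 800 + 920) - 29856) - 10903 = (124 - 29856) - 10903 = -29732 - 10903 = -40635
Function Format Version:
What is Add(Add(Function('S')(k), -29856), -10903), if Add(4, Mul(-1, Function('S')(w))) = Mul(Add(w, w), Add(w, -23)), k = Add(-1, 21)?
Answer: -40635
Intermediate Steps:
k = 20
Function('S')(w) = Add(4, Mul(-2, w, Add(-23, w))) (Function('S')(w) = Add(4, Mul(-1, Mul(Add(w, w), Add(w, -23)))) = Add(4, Mul(-1, Mul(Mul(2, w), Add(-23, w)))) = Add(4, Mul(-1, Mul(2, w, Add(-23, w)))) = Add(4, Mul(-2, w, Add(-23, w))))
Add(Add(Function('S')(k), -29856), -10903) = Add(Add(Add(4, Mul(-2, Pow(20, 2)), Mul(46, 20)), -29856), -10903) = Add(Add(Add(4, Mul(-2, 400), 920), -29856), -10903) = Add(Add(Add(4, -800, 920), -29856), -10903) = Add(Add(124, -29856), -10903) = Add(-29732, -10903) = -40635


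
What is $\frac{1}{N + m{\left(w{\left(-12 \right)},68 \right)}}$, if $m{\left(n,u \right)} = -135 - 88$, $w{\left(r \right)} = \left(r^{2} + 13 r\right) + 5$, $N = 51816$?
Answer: $\frac{1}{51593} \approx 1.9382 \cdot 10^{-5}$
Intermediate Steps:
$w{\left(r \right)} = 5 + r^{2} + 13 r$
$m{\left(n,u \right)} = -223$ ($m{\left(n,u \right)} = -135 - 88 = -223$)
$\frac{1}{N + m{\left(w{\left(-12 \right)},68 \right)}} = \frac{1}{51816 - 223} = \frac{1}{51593}$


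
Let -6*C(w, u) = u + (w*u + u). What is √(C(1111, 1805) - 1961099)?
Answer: I*√9183706/2 ≈ 1515.2*I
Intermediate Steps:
C(w, u) = -u/3 - u*w/6 (C(w, u) = -(u + (w*u + u))/6 = -(u + (u*w + u))/6 = -(u + (u + u*w))/6 = -(2*u + u*w)/6 = -u/3 - u*w/6)
√(C(1111, 1805) - 1961099) = √(-⅙*1805*(2 + 1111) - 1961099) = √(-⅙*1805*1113 - 1961099) = √(-669655/2 - 1961099) = √(-4591853/2) = I*√9183706/2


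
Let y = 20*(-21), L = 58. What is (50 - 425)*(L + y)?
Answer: 135750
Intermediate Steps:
y = -420
(50 - 425)*(L + y) = (50 - 425)*(58 - 420) = -375*(-362) = 135750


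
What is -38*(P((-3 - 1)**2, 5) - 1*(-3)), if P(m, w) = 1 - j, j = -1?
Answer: -190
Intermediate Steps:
P(m, w) = 2 (P(m, w) = 1 - 1*(-1) = 1 + 1 = 2)
-38*(P((-3 - 1)**2, 5) - 1*(-3)) = -38*(2 - 1*(-3)) = -38*(2 + 3) = -38*5 = -190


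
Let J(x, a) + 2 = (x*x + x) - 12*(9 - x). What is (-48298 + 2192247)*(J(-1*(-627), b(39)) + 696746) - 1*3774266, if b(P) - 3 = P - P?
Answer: 2353872136018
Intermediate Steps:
b(P) = 3 (b(P) = 3 + (P - P) = 3 + 0 = 3)
J(x, a) = -110 + x² + 13*x (J(x, a) = -2 + ((x*x + x) - 12*(9 - x)) = -2 + ((x² + x) + (-108 + 12*x)) = -2 + ((x + x²) + (-108 + 12*x)) = -2 + (-108 + x² + 13*x) = -110 + x² + 13*x)
(-48298 + 2192247)*(J(-1*(-627), b(39)) + 696746) - 1*3774266 = (-48298 + 2192247)*((-110 + (-1*(-627))² + 13*(-1*(-627))) + 696746) - 1*3774266 = 2143949*((-110 + 627² + 13*627) + 696746) - 3774266 = 2143949*((-110 + 393129 + 8151) + 696746) - 3774266 = 2143949*(401170 + 696746) - 3774266 = 2143949*1097916 - 3774266 = 2353875910284 - 3774266 = 2353872136018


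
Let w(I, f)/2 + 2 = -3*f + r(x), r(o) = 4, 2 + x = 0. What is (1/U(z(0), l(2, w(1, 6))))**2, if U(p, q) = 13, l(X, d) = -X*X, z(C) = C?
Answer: 1/169 ≈ 0.0059172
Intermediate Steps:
x = -2 (x = -2 + 0 = -2)
w(I, f) = 4 - 6*f (w(I, f) = -4 + 2*(-3*f + 4) = -4 + 2*(4 - 3*f) = -4 + (8 - 6*f) = 4 - 6*f)
l(X, d) = -X**2
(1/U(z(0), l(2, w(1, 6))))**2 = (1/13)**2 = 1/169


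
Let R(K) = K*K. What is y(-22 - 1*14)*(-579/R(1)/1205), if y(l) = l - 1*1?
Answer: 21423/1205 ≈ 17.778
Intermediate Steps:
y(l) = -1 + l (y(l) = l - 1 = -1 + l)
R(K) = K²
y(-22 - 1*14)*(-579/R(1)/1205) = (-1 + (-22 - 1*14))*(-579/(1²)/1205) = (-1 + (-22 - 14))*(-579/1*(1/1205)) = (-1 - 36)*(-579*1*(1/1205)) = -(-21423)/1205 = -37*(-579/1205) = 21423/1205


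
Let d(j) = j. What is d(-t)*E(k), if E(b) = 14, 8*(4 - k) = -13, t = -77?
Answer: 1078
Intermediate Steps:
k = 45/8 (k = 4 - ⅛*(-13) = 4 + 13/8 = 45/8 ≈ 5.6250)
d(-t)*E(k) = -1*(-77)*14 = 77*14 = 1078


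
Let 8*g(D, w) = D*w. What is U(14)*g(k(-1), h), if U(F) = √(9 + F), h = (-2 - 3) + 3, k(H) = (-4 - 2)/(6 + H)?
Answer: 3*√23/10 ≈ 1.4387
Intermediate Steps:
k(H) = -6/(6 + H)
h = -2 (h = -5 + 3 = -2)
g(D, w) = D*w/8 (g(D, w) = (D*w)/8 = D*w/8)
U(14)*g(k(-1), h) = √(9 + 14)*((⅛)*(-6/(6 - 1))*(-2)) = √23*((⅛)*(-6/5)*(-2)) = √23*(3/10) = 3*√23/10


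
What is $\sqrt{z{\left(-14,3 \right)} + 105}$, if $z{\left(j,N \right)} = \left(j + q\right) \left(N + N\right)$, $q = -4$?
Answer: $i \sqrt{3} \approx 1.732 i$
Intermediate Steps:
$z{\left(j,N \right)} = 2 N \left(-4 + j\right)$ ($z{\left(j,N \right)} = \left(j - 4\right) \left(N + N\right) = \left(-4 + j\right) 2 N = 2 N \left(-4 + j\right)$)
$\sqrt{z{\left(-14,3 \right)} + 105} = \sqrt{2 \cdot 3 \left(-4 - 14\right) + 105} = \sqrt{2 \cdot 3 \left(-18\right) + 105} = \sqrt{-108 + 105} = \sqrt{-3} = i \sqrt{3}$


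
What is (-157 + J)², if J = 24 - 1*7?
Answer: 19600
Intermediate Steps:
J = 17 (J = 24 - 7 = 17)
(-157 + J)² = (-157 + 17)² = (-140)² = 19600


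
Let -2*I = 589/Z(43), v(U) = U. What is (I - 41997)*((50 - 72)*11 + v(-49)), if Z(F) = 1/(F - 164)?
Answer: 3702975/2 ≈ 1.8515e+6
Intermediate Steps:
Z(F) = 1/(-164 + F)
I = 71269/2 (I = -589/(2*(1/(-164 + 43))) = -589/(2*(1/(-121))) = -589/(2*(-1/121)) = -589*(-121)/2 = -½*(-71269) = 71269/2 ≈ 35635.)
(I - 41997)*((50 - 72)*11 + v(-49)) = (71269/2 - 41997)*((50 - 72)*11 - 49) = -12725*(-22*11 - 49)/2 = -12725*(-242 - 49)/2 = -12725/2*(-291) = 3702975/2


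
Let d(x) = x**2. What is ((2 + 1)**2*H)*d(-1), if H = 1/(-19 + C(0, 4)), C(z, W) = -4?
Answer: -9/23 ≈ -0.39130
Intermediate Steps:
H = -1/23 (H = 1/(-19 - 4) = 1/(-23) = -1/23 ≈ -0.043478)
((2 + 1)**2*H)*d(-1) = ((2 + 1)**2*(-1/23))*(-1)**2 = (3**2*(-1/23))*1 = (9*(-1/23))*1 = -9/23*1 = -9/23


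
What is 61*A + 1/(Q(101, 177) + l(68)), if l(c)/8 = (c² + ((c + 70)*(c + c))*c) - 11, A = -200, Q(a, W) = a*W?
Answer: -125227790599/10264573 ≈ -12200.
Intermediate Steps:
Q(a, W) = W*a
l(c) = -88 + 8*c² + 16*c²*(70 + c) (l(c) = 8*((c² + ((c + 70)*(c + c))*c) - 11) = 8*((c² + ((70 + c)*(2*c))*c) - 11) = 8*((c² + (2*c*(70 + c))*c) - 11) = 8*((c² + 2*c²*(70 + c)) - 11) = 8*(-11 + c² + 2*c²*(70 + c)) = -88 + 8*c² + 16*c²*(70 + c))
61*A + 1/(Q(101, 177) + l(68)) = 61*(-200) + 1/(177*101 + (-88 + 16*68³ + 1128*68²)) = -12200 + 1/(17877 + (-88 + 16*314432 + 1128*4624)) = -12200 + 1/(17877 + (-88 + 5030912 + 5215872)) = -12200 + 1/(17877 + 10246696) = -12200 + 1/10264573 = -125227790599/10264573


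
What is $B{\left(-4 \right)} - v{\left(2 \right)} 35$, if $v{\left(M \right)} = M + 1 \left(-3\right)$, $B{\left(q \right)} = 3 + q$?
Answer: $34$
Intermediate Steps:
$v{\left(M \right)} = -3 + M$ ($v{\left(M \right)} = M - 3 = -3 + M$)
$B{\left(-4 \right)} - v{\left(2 \right)} 35 = \left(3 - 4\right) - \left(-3 + 2\right) 35 = -1 - \left(-1\right) 35 = -1 - -35 = -1 + 35 = 34$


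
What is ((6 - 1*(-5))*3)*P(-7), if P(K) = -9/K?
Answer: 297/7 ≈ 42.429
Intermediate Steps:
((6 - 1*(-5))*3)*P(-7) = ((6 - 1*(-5))*3)*(-9/(-7)) = ((6 + 5)*3)*(-9*(-1/7)) = (11*3)*(9/7) = 33*(9/7) = 297/7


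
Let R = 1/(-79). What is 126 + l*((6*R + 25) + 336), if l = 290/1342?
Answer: 10813519/53009 ≈ 203.99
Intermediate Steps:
R = -1/79 ≈ -0.012658
l = 145/671 (l = 290*(1/1342) = 145/671 ≈ 0.21610)
126 + l*((6*R + 25) + 336) = 126 + 145*((6*(-1/79) + 25) + 336)/671 = 126 + 145*((-6/79 + 25) + 336)/671 = 126 + 145*(1969/79 + 336)/671 = 126 + (145/671)*(28513/79) = 126 + 4134385/53009 = 10813519/53009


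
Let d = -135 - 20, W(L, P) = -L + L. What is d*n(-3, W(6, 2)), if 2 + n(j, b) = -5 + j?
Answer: 1550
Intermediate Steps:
W(L, P) = 0
n(j, b) = -7 + j (n(j, b) = -2 + (-5 + j) = -7 + j)
d = -155
d*n(-3, W(6, 2)) = -155*(-7 - 3) = -155*(-10) = 1550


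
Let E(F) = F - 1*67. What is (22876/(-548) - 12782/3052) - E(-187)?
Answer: 6214141/29866 ≈ 208.07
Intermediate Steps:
E(F) = -67 + F (E(F) = F - 67 = -67 + F)
(22876/(-548) - 12782/3052) - E(-187) = (22876/(-548) - 12782/3052) - (-67 - 187) = (22876*(-1/548) - 12782*1/3052) - 1*(-254) = (-5719/137 - 913/218) + 254 = -1371823/29866 + 254 = 6214141/29866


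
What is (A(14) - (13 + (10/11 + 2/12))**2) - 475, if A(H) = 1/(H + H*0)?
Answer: -20522809/30492 ≈ -673.06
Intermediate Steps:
A(H) = 1/H (A(H) = 1/(H + 0) = 1/H)
(A(14) - (13 + (10/11 + 2/12))**2) - 475 = (1/14 - (13 + (10/11 + 2/12))**2) - 475 = (1/14 - (13 + (10*(1/11) + 2*(1/12)))**2) - 475 = (1/14 - (13 + (10/11 + 1/6))**2) - 475 = (1/14 - (13 + 71/66)**2) - 475 = (1/14 - (929/66)**2) - 475 = (1/14 - 1*863041/4356) - 475 = (1/14 - 863041/4356) - 475 = -6039109/30492 - 475 = -20522809/30492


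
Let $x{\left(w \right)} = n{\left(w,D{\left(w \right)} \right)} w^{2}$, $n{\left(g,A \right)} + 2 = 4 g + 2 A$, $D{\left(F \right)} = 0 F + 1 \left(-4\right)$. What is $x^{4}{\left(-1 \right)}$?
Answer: $38416$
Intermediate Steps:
$D{\left(F \right)} = -4$ ($D{\left(F \right)} = 0 - 4 = -4$)
$n{\left(g,A \right)} = -2 + 2 A + 4 g$ ($n{\left(g,A \right)} = -2 + \left(4 g + 2 A\right) = -2 + \left(2 A + 4 g\right) = -2 + 2 A + 4 g$)
$x{\left(w \right)} = w^{2} \left(-10 + 4 w\right)$ ($x{\left(w \right)} = \left(-2 + 2 \left(-4\right) + 4 w\right) w^{2} = \left(-2 - 8 + 4 w\right) w^{2} = \left(-10 + 4 w\right) w^{2} = w^{2} \left(-10 + 4 w\right)$)
$x^{4}{\left(-1 \right)} = \left(\left(-1\right)^{2} \left(-10 + 4 \left(-1\right)\right)\right)^{4} = \left(1 \left(-10 - 4\right)\right)^{4} = \left(1 \left(-14\right)\right)^{4} = \left(-14\right)^{4} = 38416$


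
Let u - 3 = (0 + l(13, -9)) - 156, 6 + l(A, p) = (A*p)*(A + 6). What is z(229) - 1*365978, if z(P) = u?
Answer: -368360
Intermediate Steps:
l(A, p) = -6 + A*p*(6 + A) (l(A, p) = -6 + (A*p)*(A + 6) = -6 + (A*p)*(6 + A) = -6 + A*p*(6 + A))
u = -2382 (u = 3 + ((0 + (-6 - 9*13² + 6*13*(-9))) - 156) = 3 + ((0 + (-6 - 9*169 - 702)) - 156) = 3 + ((0 + (-6 - 1521 - 702)) - 156) = 3 + ((0 - 2229) - 156) = 3 + (-2229 - 156) = 3 - 2385 = -2382)
z(P) = -2382
z(229) - 1*365978 = -2382 - 1*365978 = -2382 - 365978 = -368360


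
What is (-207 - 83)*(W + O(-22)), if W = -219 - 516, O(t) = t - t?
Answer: 213150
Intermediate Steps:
O(t) = 0
W = -735
(-207 - 83)*(W + O(-22)) = (-207 - 83)*(-735 + 0) = -290*(-735) = 213150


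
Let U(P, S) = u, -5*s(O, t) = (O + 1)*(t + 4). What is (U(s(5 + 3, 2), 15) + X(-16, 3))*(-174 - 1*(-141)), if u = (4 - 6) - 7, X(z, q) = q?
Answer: 198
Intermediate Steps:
u = -9 (u = -2 - 7 = -9)
s(O, t) = -(1 + O)*(4 + t)/5 (s(O, t) = -(O + 1)*(t + 4)/5 = -(1 + O)*(4 + t)/5)
U(P, S) = -9
(U(s(5 + 3, 2), 15) + X(-16, 3))*(-174 - 1*(-141)) = (-9 + 3)*(-174 - 1*(-141)) = -6*(-174 + 141) = -6*(-33) = 198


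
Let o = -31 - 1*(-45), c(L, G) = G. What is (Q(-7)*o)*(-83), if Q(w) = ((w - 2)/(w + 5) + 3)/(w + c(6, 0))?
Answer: 1245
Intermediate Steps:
o = 14 (o = -31 + 45 = 14)
Q(w) = (3 + (-2 + w)/(5 + w))/w (Q(w) = ((w - 2)/(w + 5) + 3)/(w + 0) = ((-2 + w)/(5 + w) + 3)/w = (3 + (-2 + w)/(5 + w))/w)
(Q(-7)*o)*(-83) = (((13 + 4*(-7))/((-7)*(5 - 7)))*14)*(-83) = (-1/7*(13 - 28)/(-2)*14)*(-83) = (-1/7*(-1/2)*(-15)*14)*(-83) = -15/14*14*(-83) = -15*(-83) = 1245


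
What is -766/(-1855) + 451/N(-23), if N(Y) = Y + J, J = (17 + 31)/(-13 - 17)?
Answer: -99727/5565 ≈ -17.920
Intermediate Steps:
J = -8/5 (J = 48/(-30) = 48*(-1/30) = -8/5 ≈ -1.6000)
N(Y) = -8/5 + Y (N(Y) = Y - 8/5 = -8/5 + Y)
-766/(-1855) + 451/N(-23) = -766/(-1855) + 451/(-8/5 - 23) = -766*(-1/1855) + 451/(-123/5) = 766/1855 + 451*(-5/123) = 766/1855 - 55/3 = -99727/5565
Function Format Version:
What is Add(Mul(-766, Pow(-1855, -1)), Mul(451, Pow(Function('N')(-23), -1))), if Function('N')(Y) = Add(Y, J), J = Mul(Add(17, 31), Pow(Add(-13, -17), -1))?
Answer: Rational(-99727, 5565) ≈ -17.920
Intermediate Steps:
J = Rational(-8, 5) (J = Mul(48, Pow(-30, -1)) = Mul(48, Rational(-1, 30)) = Rational(-8, 5) ≈ -1.6000)
Function('N')(Y) = Add(Rational(-8, 5), Y) (Function('N')(Y) = Add(Y, Rational(-8, 5)) = Add(Rational(-8, 5), Y))
Add(Mul(-766, Pow(-1855, -1)), Mul(451, Pow(Function('N')(-23), -1))) = Add(Mul(-766, Pow(-1855, -1)), Mul(451, Pow(Add(Rational(-8, 5), -23), -1))) = Add(Mul(-766, Rational(-1, 1855)), Mul(451, Pow(Rational(-123, 5), -1))) = Add(Rational(766, 1855), Mul(451, Rational(-5, 123))) = Add(Rational(766, 1855), Rational(-55, 3)) = Rational(-99727, 5565)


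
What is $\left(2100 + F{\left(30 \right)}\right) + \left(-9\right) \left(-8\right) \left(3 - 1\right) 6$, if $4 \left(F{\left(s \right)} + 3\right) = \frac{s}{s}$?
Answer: $\frac{11845}{4} \approx 2961.3$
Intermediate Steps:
$F{\left(s \right)} = - \frac{11}{4}$ ($F{\left(s \right)} = -3 + \frac{s \frac{1}{s}}{4} = -3 + \frac{1}{4} \cdot 1 = -3 + \frac{1}{4} = - \frac{11}{4}$)
$\left(2100 + F{\left(30 \right)}\right) + \left(-9\right) \left(-8\right) \left(3 - 1\right) 6 = \left(2100 - \frac{11}{4}\right) + \left(-9\right) \left(-8\right) \left(3 - 1\right) 6 = \frac{8389}{4} + 72 \cdot 2 \cdot 6 = \frac{8389}{4} + 72 \cdot 12 = \frac{8389}{4} + 864 = \frac{11845}{4}$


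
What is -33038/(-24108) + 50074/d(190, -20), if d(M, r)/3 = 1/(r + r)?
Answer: -2682625587/4018 ≈ -6.6765e+5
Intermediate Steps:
d(M, r) = 3/(2*r) (d(M, r) = 3/(r + r) = 3/((2*r)) = 3*(1/(2*r)) = 3/(2*r))
-33038/(-24108) + 50074/d(190, -20) = -33038/(-24108) + 50074/(((3/2)/(-20))) = -33038*(-1/24108) + 50074/(((3/2)*(-1/20))) = 16519/12054 + 50074/(-3/40) = 16519/12054 + 50074*(-40/3) = 16519/12054 - 2002960/3 = -2682625587/4018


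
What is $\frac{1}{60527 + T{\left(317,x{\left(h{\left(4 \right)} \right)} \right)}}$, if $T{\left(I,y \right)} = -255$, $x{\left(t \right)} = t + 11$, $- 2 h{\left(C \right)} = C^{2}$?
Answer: $\frac{1}{60272} \approx 1.6591 \cdot 10^{-5}$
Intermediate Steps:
$h{\left(C \right)} = - \frac{C^{2}}{2}$
$x{\left(t \right)} = 11 + t$
$\frac{1}{60527 + T{\left(317,x{\left(h{\left(4 \right)} \right)} \right)}} = \frac{1}{60527 - 255} = \frac{1}{60272}$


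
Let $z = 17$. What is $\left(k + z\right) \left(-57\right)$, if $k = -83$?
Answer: $3762$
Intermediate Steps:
$\left(k + z\right) \left(-57\right) = \left(-83 + 17\right) \left(-57\right) = \left(-66\right) \left(-57\right) = 3762$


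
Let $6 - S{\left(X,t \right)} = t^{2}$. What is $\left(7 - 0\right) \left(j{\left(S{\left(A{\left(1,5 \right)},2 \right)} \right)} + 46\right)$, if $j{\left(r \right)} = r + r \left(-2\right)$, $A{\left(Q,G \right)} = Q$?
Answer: $308$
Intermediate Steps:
$S{\left(X,t \right)} = 6 - t^{2}$
$j{\left(r \right)} = - r$ ($j{\left(r \right)} = r - 2 r = - r$)
$\left(7 - 0\right) \left(j{\left(S{\left(A{\left(1,5 \right)},2 \right)} \right)} + 46\right) = \left(7 - 0\right) \left(- (6 - 2^{2}) + 46\right) = \left(7 + 0\right) \left(- (6 - 4) + 46\right) = 7 \left(- (6 - 4) + 46\right) = 7 \left(\left(-1\right) 2 + 46\right) = 7 \left(-2 + 46\right) = 7 \cdot 44 = 308$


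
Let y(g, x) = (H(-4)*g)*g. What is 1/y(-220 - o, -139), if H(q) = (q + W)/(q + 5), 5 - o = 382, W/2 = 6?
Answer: 1/197192 ≈ 5.0712e-6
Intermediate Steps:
W = 12 (W = 2*6 = 12)
o = -377 (o = 5 - 1*382 = 5 - 382 = -377)
H(q) = (12 + q)/(5 + q) (H(q) = (q + 12)/(q + 5) = (12 + q)/(5 + q))
y(g, x) = 8*g² (y(g, x) = (((12 - 4)/(5 - 4))*g)*g = ((8/1)*g)*g = ((1*8)*g)*g = (8*g)*g = 8*g²)
1/y(-220 - o, -139) = 1/(8*(-220 - 1*(-377))²) = 1/(8*(-220 + 377)²) = 1/(8*157²) = 1/(8*24649) = 1/197192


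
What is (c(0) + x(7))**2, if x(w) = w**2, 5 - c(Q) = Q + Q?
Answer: 2916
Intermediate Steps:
c(Q) = 5 - 2*Q (c(Q) = 5 - (Q + Q) = 5 - 2*Q)
(c(0) + x(7))**2 = ((5 - 2*0) + 7**2)**2 = ((5 + 0) + 49)**2 = (5 + 49)**2 = 54**2 = 2916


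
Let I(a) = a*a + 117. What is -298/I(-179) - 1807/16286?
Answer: -31481367/261862594 ≈ -0.12022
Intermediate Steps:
I(a) = 117 + a² (I(a) = a² + 117 = 117 + a²)
-298/I(-179) - 1807/16286 = -298/(117 + (-179)²) - 1807/16286 = -298/(117 + 32041) - 1807*1/16286 = -298/32158 - 1807/16286 = -298*1/32158 - 1807/16286 = -149/16079 - 1807/16286 = -31481367/261862594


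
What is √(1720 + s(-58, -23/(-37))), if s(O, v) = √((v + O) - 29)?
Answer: √(2354680 + 74*I*√29563)/37 ≈ 41.473 + 0.11205*I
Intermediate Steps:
s(O, v) = √(-29 + O + v) (s(O, v) = √((O + v) - 29) = √(-29 + O + v))
√(1720 + s(-58, -23/(-37))) = √(1720 + √(-29 - 58 - 23/(-37))) = √(1720 + √(-29 - 58 - 23*(-1/37))) = √(1720 + √(-29 - 58 + 23/37)) = √(1720 + √(-3196/37)) = √(1720 + 2*I*√29563/37)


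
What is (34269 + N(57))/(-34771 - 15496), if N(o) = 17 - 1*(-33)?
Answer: -34319/50267 ≈ -0.68273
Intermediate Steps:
N(o) = 50 (N(o) = 17 + 33 = 50)
(34269 + N(57))/(-34771 - 15496) = (34269 + 50)/(-34771 - 15496) = 34319/(-50267) = 34319*(-1/50267) = -34319/50267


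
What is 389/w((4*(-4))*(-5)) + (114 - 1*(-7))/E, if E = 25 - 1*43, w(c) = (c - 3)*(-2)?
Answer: -6409/693 ≈ -9.2482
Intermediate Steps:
w(c) = 6 - 2*c (w(c) = (-3 + c)*(-2) = 6 - 2*c)
E = -18 (E = 25 - 43 = -18)
389/w((4*(-4))*(-5)) + (114 - 1*(-7))/E = 389/(6 - 2*4*(-4)*(-5)) + (114 - 1*(-7))/(-18) = 389/(6 - (-32)*(-5)) + (114 + 7)*(-1/18) = 389/(6 - 2*80) + 121*(-1/18) = 389/(6 - 160) - 121/18 = 389/(-154) - 121/18 = 389*(-1/154) - 121/18 = -389/154 - 121/18 = -6409/693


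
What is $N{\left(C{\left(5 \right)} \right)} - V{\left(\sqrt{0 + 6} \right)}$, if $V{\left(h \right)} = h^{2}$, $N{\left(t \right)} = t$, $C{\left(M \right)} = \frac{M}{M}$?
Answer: $-5$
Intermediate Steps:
$C{\left(M \right)} = 1$
$N{\left(C{\left(5 \right)} \right)} - V{\left(\sqrt{0 + 6} \right)} = 1 - \left(\sqrt{0 + 6}\right)^{2} = 1 - \left(\sqrt{6}\right)^{2} = 1 - 6 = -5$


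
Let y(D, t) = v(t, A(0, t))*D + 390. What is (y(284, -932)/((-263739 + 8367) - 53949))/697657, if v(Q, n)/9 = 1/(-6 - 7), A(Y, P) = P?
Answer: -838/935133163887 ≈ -8.9613e-10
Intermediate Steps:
v(Q, n) = -9/13 (v(Q, n) = 9/(-6 - 7) = 9/(-13) = 9*(-1/13) = -9/13)
y(D, t) = 390 - 9*D/13 (y(D, t) = -9*D/13 + 390 = 390 - 9*D/13)
(y(284, -932)/((-263739 + 8367) - 53949))/697657 = ((390 - 9/13*284)/((-263739 + 8367) - 53949))/697657 = ((390 - 2556/13)/(-255372 - 53949))*(1/697657) = ((2514/13)/(-309321))*(1/697657) = ((2514/13)*(-1/309321))*(1/697657) = -838/1340391*1/697657 = -838/935133163887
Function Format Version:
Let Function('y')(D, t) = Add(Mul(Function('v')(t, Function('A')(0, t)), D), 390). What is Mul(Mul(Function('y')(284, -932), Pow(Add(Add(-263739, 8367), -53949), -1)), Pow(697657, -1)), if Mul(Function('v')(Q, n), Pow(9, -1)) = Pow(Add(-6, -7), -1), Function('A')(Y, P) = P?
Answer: Rational(-838, 935133163887) ≈ -8.9613e-10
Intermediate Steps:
Function('v')(Q, n) = Rational(-9, 13) (Function('v')(Q, n) = Mul(9, Pow(Add(-6, -7), -1)) = Mul(9, Pow(-13, -1)) = Mul(9, Rational(-1, 13)) = Rational(-9, 13))
Function('y')(D, t) = Add(390, Mul(Rational(-9, 13), D)) (Function('y')(D, t) = Add(Mul(Rational(-9, 13), D), 390) = Add(390, Mul(Rational(-9, 13), D)))
Mul(Mul(Function('y')(284, -932), Pow(Add(Add(-263739, 8367), -53949), -1)), Pow(697657, -1)) = Mul(Mul(Add(390, Mul(Rational(-9, 13), 284)), Pow(Add(Add(-263739, 8367), -53949), -1)), Pow(697657, -1)) = Mul(Mul(Add(390, Rational(-2556, 13)), Pow(Add(-255372, -53949), -1)), Rational(1, 697657)) = Mul(Mul(Rational(2514, 13), Pow(-309321, -1)), Rational(1, 697657)) = Mul(Mul(Rational(2514, 13), Rational(-1, 309321)), Rational(1, 697657)) = Mul(Rational(-838, 1340391), Rational(1, 697657)) = Rational(-838, 935133163887)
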